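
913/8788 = 913/8788 = 0.10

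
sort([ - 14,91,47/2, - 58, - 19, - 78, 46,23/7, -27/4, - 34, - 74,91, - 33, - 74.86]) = [  -  78, - 74.86, - 74, - 58, - 34,-33, - 19, - 14, - 27/4, 23/7 , 47/2 , 46,91, 91 ] 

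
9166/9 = 9166/9= 1018.44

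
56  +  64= 120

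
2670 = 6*445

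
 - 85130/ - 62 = 42565/31 = 1373.06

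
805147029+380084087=1185231116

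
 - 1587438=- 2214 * 717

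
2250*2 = 4500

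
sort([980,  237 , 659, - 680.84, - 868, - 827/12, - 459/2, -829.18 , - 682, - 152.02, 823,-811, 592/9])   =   [ - 868 , - 829.18, - 811, - 682, - 680.84, - 459/2, - 152.02, - 827/12, 592/9,237, 659,  823, 980]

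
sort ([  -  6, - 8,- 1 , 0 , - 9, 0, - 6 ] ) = [ - 9, - 8,- 6, - 6,- 1,0,0]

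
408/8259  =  136/2753 = 0.05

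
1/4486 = 1/4486 = 0.00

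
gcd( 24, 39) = 3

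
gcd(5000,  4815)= 5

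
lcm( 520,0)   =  0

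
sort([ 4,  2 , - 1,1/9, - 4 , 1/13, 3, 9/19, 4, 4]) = [ - 4 , - 1, 1/13,1/9,9/19, 2, 3,4, 4, 4 ] 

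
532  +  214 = 746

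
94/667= 94/667 =0.14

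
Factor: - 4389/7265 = -3^1*5^( -1)*7^1*11^1 * 19^1*1453^( - 1) 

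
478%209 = 60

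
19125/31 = 616 + 29/31 = 616.94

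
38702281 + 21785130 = 60487411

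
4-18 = -14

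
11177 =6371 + 4806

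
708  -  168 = 540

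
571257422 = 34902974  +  536354448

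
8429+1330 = 9759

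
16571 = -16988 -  - 33559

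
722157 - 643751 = 78406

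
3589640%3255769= 333871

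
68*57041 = 3878788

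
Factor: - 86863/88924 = -2^( - 2)*7^1*11^( - 1)*43^( - 1 )*47^( - 1)*12409^1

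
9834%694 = 118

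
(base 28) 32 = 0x56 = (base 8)126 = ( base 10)86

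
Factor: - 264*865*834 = -2^4*3^2*5^1 * 11^1*139^1*173^1  =  -  190452240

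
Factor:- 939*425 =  - 3^1*5^2*17^1 * 313^1 = -  399075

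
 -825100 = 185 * ( - 4460 )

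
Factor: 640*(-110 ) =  - 70400  =  - 2^8* 5^2*11^1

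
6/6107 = 6/6107 = 0.00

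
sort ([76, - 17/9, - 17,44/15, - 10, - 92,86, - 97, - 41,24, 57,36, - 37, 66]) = [ - 97, - 92, - 41, - 37,-17,  -  10,  -  17/9,44/15, 24,36,57,66,76,86] 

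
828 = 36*23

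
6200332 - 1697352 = 4502980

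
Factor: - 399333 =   -  3^1*11^1*12101^1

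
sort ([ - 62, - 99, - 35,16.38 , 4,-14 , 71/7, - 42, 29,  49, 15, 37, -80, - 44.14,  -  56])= [-99, - 80, - 62 ,  -  56, - 44.14 , -42,-35 ,  -  14,4, 71/7,15 , 16.38,29,  37,49]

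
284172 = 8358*34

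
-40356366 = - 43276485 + 2920119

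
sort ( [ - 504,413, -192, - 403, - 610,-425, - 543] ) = [ - 610,-543  , - 504 , - 425,-403,  -  192, 413]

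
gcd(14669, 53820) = 1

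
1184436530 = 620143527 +564293003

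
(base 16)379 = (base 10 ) 889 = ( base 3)1012221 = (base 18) 2D7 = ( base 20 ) 249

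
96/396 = 8/33 = 0.24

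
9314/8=1164 + 1/4  =  1164.25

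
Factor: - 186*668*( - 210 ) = 26092080 = 2^4*3^2*5^1*7^1*31^1*167^1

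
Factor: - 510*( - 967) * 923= 455195910 = 2^1*3^1 * 5^1*13^1  *  17^1*71^1  *  967^1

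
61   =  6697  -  6636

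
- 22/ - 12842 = 11/6421=0.00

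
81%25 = 6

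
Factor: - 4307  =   - 59^1*73^1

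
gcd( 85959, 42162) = 3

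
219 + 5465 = 5684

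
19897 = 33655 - 13758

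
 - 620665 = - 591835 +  - 28830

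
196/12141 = 196/12141=0.02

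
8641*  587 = 5072267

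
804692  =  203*3964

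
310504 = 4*77626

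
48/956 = 12/239 = 0.05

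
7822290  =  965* 8106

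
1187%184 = 83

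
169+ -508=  - 339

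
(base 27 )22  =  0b111000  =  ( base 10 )56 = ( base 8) 70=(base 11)51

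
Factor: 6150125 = 5^3*49201^1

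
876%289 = 9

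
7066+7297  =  14363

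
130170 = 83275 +46895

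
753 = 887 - 134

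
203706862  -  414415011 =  - 210708149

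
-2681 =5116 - 7797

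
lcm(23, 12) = 276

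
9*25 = 225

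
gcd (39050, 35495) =5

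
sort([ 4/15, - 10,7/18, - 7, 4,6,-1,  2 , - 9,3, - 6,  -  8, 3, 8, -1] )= [ - 10 , - 9, - 8, - 7, - 6,-1,  -  1,4/15,  7/18, 2 , 3, 3,4,6, 8] 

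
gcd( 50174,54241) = 1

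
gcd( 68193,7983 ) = 9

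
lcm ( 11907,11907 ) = 11907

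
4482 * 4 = 17928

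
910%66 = 52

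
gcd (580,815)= 5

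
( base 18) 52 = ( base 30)32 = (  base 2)1011100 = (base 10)92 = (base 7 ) 161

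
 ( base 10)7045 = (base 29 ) 8ar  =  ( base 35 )5QA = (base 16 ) 1B85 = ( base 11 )5325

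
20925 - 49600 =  - 28675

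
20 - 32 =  - 12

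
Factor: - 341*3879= - 3^2*11^1*31^1 * 431^1 = - 1322739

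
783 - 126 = 657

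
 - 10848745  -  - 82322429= 71473684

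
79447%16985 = 11507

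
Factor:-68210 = -2^1 * 5^1*19^1* 359^1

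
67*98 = 6566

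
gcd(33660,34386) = 66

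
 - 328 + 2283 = 1955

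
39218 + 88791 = 128009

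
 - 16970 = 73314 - 90284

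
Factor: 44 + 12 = 56 =2^3*7^1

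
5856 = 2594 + 3262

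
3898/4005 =3898/4005 =0.97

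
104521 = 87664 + 16857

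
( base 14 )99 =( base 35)3U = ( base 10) 135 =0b10000111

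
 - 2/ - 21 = 2/21=0.10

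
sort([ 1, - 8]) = [-8, 1]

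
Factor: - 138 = - 2^1 * 3^1*23^1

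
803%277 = 249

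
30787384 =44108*698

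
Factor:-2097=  - 3^2 * 233^1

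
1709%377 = 201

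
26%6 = 2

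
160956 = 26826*6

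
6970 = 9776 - 2806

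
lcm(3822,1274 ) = 3822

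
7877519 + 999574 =8877093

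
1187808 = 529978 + 657830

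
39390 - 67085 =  - 27695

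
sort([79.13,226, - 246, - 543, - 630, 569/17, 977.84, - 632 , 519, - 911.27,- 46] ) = [ - 911.27,  -  632, -630, - 543, - 246,-46,569/17 , 79.13,226,519 , 977.84] 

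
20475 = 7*2925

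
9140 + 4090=13230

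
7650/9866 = 3825/4933 = 0.78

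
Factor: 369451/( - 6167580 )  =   - 2^ (-2) * 3^( - 1)* 5^(-1)*41^1*9011^1 *102793^(- 1 )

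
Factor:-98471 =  - 59^1*1669^1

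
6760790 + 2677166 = 9437956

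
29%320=29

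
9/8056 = 9/8056 = 0.00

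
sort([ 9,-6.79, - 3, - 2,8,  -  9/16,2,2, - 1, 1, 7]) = [  -  6.79, - 3, - 2, - 1, - 9/16 , 1,2,2, 7, 8,9]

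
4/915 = 4/915 = 0.00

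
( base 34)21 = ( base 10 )69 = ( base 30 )29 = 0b1000101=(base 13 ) 54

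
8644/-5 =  -8644/5 = - 1728.80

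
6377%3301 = 3076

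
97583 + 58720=156303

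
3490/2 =1745=1745.00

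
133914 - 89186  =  44728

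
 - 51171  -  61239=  - 112410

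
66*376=24816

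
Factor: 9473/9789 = 3^ ( - 1)*13^(-1 ) * 251^ ( - 1 )*9473^1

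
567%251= 65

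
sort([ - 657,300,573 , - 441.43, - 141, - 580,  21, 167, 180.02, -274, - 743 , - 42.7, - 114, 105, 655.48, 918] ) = [ - 743, - 657,  -  580, - 441.43,-274, - 141,- 114,  -  42.7 , 21, 105, 167, 180.02, 300,573, 655.48, 918]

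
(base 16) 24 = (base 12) 30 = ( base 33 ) 13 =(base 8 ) 44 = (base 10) 36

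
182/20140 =91/10070 =0.01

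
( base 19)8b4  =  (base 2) 110000011101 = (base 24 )595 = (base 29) 3jr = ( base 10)3101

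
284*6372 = 1809648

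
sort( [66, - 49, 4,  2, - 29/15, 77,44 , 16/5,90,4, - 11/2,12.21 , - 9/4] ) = [ - 49, - 11/2, - 9/4, -29/15,2 , 16/5,4,4,12.21,44 , 66, 77,90]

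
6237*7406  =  46191222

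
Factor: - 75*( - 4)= 2^2*3^1 *5^2 = 300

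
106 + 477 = 583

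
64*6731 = 430784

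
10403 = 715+9688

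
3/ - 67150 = - 1 + 67147/67150  =  - 0.00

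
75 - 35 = 40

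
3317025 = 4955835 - 1638810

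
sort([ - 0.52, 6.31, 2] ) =[ - 0.52, 2, 6.31]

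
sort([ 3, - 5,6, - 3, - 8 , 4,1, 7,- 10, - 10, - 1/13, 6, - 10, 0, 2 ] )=[ - 10, - 10,- 10 ,-8 , - 5, - 3, - 1/13, 0, 1, 2, 3,4, 6,6, 7]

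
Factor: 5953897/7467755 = 5^( - 1)*19^1 * 23^( - 1 ) * 41^1 * 7643^1*64937^(-1) 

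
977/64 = 15+17/64 = 15.27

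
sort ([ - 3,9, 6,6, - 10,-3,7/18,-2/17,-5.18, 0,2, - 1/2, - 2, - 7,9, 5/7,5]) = [  -  10, - 7, - 5.18,  -  3,  -  3, -2, - 1/2, - 2/17,0,7/18,5/7,2,5 , 6,  6,9,9 ] 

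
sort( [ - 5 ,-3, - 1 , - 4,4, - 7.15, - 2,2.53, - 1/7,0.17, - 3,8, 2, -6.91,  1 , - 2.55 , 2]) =[ - 7.15, - 6.91, - 5, - 4, - 3, - 3, - 2.55, -2,-1 , -1/7,  0.17, 1 , 2,2,2.53,4, 8 ]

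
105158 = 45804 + 59354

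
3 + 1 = 4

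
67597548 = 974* 69402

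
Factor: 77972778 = 2^1*3^2*13^1*17^2*1153^1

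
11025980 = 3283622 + 7742358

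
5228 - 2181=3047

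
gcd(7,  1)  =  1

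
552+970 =1522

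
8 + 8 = 16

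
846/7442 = 423/3721= 0.11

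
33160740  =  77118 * 430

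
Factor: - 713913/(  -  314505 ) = 3^( - 1 )*5^ (  -  1 )*29^( - 1)*241^(-1) * 237971^1 = 237971/104835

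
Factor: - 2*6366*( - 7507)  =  2^2*3^1*1061^1*7507^1 = 95579124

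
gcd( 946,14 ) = 2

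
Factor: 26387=26387^1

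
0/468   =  0 = 0.00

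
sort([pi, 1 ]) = [1,pi ]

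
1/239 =1/239  =  0.00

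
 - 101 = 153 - 254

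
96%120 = 96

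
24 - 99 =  -75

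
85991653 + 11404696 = 97396349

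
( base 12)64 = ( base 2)1001100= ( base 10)76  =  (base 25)31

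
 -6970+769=- 6201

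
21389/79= 21389/79 = 270.75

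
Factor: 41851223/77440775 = 5^( - 2)*3097631^(-1)*41851223^1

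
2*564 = 1128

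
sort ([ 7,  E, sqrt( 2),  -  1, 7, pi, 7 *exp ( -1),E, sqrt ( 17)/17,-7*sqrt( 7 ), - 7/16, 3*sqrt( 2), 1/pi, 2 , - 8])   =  [ - 7*sqrt(7 ), - 8, - 1, - 7/16,sqrt (17)/17, 1/pi, sqrt ( 2), 2, 7*exp( - 1 ),  E, E,  pi, 3 * sqrt ( 2 ), 7,  7 ] 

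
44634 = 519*86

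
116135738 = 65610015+50525723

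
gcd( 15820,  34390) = 10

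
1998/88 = 999/44=22.70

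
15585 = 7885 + 7700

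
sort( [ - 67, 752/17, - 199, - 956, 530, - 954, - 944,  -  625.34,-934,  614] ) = [ - 956, - 954 , - 944,-934, - 625.34,-199 , - 67, 752/17,  530, 614]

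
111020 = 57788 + 53232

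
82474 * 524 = 43216376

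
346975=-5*(- 69395)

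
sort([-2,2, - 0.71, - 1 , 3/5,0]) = [-2,-1, - 0.71,0,3/5,2 ] 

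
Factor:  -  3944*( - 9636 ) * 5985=227456238240=2^5*3^3*5^1*7^1 *11^1*17^1*19^1*29^1 * 73^1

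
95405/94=95405/94=1014.95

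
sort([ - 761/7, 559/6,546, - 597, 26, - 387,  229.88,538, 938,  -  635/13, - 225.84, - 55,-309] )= [ - 597, - 387, - 309, - 225.84,-761/7, -55,-635/13, 26 , 559/6,229.88, 538,546, 938] 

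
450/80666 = 225/40333  =  0.01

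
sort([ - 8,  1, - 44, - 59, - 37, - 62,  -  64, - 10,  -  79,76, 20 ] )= [ - 79, - 64, - 62,- 59, - 44, - 37, - 10, - 8,1, 20, 76]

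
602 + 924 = 1526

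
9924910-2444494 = 7480416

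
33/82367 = 33/82367 = 0.00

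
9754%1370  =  164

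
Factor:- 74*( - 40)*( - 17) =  - 2^4*5^1*17^1*37^1=- 50320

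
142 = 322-180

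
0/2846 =0 =0.00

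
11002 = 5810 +5192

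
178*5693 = 1013354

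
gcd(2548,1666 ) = 98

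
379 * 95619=36239601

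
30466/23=30466/23 = 1324.61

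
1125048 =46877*24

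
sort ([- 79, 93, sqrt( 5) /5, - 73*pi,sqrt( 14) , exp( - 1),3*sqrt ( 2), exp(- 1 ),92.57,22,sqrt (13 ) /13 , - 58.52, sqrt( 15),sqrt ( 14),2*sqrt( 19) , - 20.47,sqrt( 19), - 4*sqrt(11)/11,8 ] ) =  [ - 73*pi, - 79 , - 58.52, - 20.47, - 4 * sqrt ( 11)/11,sqrt( 13) /13,exp(-1 ), exp( - 1), sqrt(5) /5, sqrt( 14),sqrt (14 ) , sqrt ( 15),3*sqrt ( 2 ), sqrt( 19),8 , 2 * sqrt ( 19),  22, 92.57,93]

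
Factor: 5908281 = 3^1*53^1*37159^1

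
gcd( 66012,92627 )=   1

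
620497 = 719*863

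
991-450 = 541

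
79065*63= 4981095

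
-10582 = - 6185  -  4397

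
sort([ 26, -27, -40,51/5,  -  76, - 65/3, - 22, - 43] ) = [ - 76, - 43,-40, - 27, - 22, - 65/3,51/5, 26 ]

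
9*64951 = 584559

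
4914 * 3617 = 17773938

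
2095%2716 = 2095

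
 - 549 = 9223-9772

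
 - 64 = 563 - 627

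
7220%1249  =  975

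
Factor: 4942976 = 2^7*23^2 * 73^1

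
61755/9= 6861+2/3 =6861.67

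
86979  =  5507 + 81472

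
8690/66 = 395/3 = 131.67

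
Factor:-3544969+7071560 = 3526591 = 31^1*113761^1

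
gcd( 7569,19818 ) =9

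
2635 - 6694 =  - 4059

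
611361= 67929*9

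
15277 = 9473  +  5804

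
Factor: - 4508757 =-3^3*11^1 * 17^1 * 19^1*47^1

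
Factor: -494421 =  - 3^1*29^1*5683^1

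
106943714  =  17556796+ 89386918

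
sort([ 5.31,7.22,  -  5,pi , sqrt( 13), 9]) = [  -  5,pi,sqrt ( 13), 5.31,7.22,9]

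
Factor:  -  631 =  - 631^1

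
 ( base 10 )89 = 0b1011001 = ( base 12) 75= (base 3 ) 10022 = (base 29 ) 32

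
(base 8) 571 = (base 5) 3002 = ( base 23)g9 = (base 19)10G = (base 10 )377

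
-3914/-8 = 1957/4=489.25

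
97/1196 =97/1196 = 0.08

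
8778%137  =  10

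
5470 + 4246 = 9716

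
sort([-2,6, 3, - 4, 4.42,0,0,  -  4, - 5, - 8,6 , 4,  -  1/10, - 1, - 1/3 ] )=[ - 8, - 5, - 4, - 4,  -  2,  -  1, - 1/3, - 1/10, 0, 0,3, 4,4.42, 6,6] 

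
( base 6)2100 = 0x1D4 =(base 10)468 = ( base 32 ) EK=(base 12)330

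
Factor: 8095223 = 43^1 * 188261^1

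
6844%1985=889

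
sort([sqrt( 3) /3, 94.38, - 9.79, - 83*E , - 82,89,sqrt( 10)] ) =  [- 83*E , - 82 , - 9.79,  sqrt( 3 )/3 , sqrt( 10),89,94.38 ] 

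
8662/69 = 125 + 37/69 =125.54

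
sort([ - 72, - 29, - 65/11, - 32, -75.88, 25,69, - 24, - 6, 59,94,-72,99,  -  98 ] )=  [- 98, - 75.88  , - 72,-72, - 32, - 29 ,-24, - 6 , -65/11,  25, 59,69, 94, 99]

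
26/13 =2 =2.00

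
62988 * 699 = 44028612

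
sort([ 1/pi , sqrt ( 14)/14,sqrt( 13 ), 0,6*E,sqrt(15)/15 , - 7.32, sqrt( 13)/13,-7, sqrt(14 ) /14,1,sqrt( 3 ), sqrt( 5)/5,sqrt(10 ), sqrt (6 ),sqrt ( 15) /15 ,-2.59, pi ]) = [ -7.32, - 7, - 2.59,0, sqrt( 15)/15 , sqrt (15)/15,sqrt( 14 ) /14,sqrt ( 14 ) /14 , sqrt( 13 ) /13, 1/pi,  sqrt(5)/5,1,sqrt ( 3 ), sqrt(6 ), pi , sqrt( 10 ), sqrt( 13),6*E ]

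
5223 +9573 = 14796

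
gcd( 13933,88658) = 1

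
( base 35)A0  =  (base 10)350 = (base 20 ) HA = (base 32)AU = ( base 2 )101011110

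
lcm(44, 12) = 132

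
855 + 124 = 979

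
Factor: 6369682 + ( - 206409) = 6163273 =1613^1 * 3821^1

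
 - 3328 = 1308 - 4636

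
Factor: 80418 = 2^1*3^1*13^1*1031^1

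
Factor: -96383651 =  - 7^1*13^1*1059161^1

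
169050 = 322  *525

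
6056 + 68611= 74667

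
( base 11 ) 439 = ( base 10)526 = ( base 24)lm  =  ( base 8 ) 1016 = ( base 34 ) FG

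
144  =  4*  36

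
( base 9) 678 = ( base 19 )1a6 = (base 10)557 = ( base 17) 1fd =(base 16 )22D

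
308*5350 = 1647800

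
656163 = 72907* 9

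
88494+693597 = 782091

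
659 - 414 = 245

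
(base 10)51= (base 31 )1K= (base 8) 63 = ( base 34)1H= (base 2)110011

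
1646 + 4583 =6229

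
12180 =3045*4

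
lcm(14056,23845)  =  1335320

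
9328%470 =398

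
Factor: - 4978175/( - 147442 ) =2^(-1 )*5^2*107^1 * 1861^1 * 73721^( - 1)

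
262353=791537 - 529184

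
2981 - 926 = 2055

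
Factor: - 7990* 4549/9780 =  - 3634651/978 = - 2^( - 1)*3^ ( - 1)*17^1*47^1*163^(  -  1)*4549^1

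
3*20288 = 60864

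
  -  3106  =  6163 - 9269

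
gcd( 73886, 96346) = 2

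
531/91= 5 + 76/91=   5.84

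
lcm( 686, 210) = 10290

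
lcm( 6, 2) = 6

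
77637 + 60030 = 137667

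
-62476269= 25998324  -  88474593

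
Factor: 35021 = 7^1*5003^1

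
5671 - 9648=-3977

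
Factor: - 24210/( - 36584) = 45/68 = 2^ ( - 2)*3^2*5^1*17^( - 1 )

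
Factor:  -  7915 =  - 5^1*1583^1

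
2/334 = 1/167 = 0.01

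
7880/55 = 1576/11 = 143.27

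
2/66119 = 2/66119 = 0.00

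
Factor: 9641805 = 3^1*5^1*17^1*37811^1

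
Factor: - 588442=-2^1*31^1*9491^1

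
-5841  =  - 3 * 1947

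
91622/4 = 22905  +  1/2  =  22905.50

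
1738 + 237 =1975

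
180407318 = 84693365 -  - 95713953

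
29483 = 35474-5991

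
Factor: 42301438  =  2^1 * 21150719^1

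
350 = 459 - 109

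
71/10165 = 71/10165 = 0.01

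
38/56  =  19/28 = 0.68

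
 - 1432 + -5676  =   - 7108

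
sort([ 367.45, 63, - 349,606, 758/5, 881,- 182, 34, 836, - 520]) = [- 520, - 349, - 182,34, 63, 758/5,367.45, 606,836,881 ]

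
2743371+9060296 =11803667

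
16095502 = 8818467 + 7277035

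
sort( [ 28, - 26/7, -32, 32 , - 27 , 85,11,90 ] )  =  [ -32, - 27,-26/7  ,  11, 28 , 32,85, 90 ]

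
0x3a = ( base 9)64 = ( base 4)322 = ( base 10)58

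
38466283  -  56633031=  -  18166748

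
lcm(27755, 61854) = 2164890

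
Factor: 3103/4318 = 2^(-1 ) * 17^(- 1 )*29^1*107^1*127^( - 1)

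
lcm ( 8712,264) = 8712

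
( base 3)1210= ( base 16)30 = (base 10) 48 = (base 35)1d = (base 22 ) 24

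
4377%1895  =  587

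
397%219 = 178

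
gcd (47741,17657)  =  1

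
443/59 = 7+30/59 = 7.51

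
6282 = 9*698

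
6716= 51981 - 45265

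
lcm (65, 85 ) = 1105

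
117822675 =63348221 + 54474454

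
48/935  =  48/935 = 0.05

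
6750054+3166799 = 9916853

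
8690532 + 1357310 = 10047842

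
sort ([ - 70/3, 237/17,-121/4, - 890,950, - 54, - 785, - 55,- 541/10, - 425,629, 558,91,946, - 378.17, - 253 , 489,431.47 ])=[ - 890 , - 785, - 425,-378.17, - 253, - 55, - 541/10, - 54, - 121/4, - 70/3,237/17,91,431.47, 489,558, 629,946, 950 ]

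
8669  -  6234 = 2435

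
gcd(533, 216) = 1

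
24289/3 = 24289/3 = 8096.33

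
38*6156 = 233928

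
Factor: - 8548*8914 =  - 2^3*2137^1*4457^1 =-76196872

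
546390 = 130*4203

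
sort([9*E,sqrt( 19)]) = [ sqrt(19 ),  9*E] 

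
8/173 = 8/173=0.05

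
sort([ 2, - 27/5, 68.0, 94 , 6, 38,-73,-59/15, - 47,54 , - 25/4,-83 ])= [ -83 , - 73,-47,-25/4,-27/5, - 59/15 , 2,  6,38,  54,68.0,94 ]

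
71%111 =71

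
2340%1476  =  864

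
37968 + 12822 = 50790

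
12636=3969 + 8667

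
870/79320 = 29/2644  =  0.01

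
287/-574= - 1+1/2=-0.50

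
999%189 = 54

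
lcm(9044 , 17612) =334628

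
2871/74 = 2871/74 = 38.80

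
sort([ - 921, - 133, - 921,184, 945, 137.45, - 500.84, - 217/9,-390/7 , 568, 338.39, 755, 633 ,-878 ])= [ - 921,-921, -878,-500.84, -133,-390/7, - 217/9, 137.45, 184 , 338.39,  568,633,755,945]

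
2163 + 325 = 2488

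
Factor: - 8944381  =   - 563^1* 15887^1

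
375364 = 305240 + 70124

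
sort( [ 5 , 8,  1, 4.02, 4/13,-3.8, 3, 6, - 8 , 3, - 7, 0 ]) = [  -  8, - 7,- 3.8, 0, 4/13, 1, 3,3, 4.02, 5, 6,8] 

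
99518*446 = 44385028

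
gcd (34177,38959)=1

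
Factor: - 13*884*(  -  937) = 2^2*13^2* 17^1*937^1 = 10768004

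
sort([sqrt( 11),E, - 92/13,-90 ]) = [ - 90,  -  92/13 , E,sqrt(11)]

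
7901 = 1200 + 6701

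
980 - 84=896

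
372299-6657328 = -6285029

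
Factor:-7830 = - 2^1*3^3 * 5^1 *29^1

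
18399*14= 257586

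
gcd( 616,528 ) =88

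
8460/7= 8460/7 = 1208.57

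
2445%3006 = 2445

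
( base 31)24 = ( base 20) 36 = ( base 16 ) 42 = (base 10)66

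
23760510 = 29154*815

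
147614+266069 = 413683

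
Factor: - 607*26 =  - 15782 = -2^1*13^1 * 607^1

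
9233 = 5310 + 3923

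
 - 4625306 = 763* ( - 6062 ) 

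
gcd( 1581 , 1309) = 17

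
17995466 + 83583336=101578802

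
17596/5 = 3519 + 1/5=3519.20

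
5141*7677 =39467457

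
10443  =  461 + 9982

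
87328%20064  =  7072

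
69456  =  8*8682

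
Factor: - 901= -17^1*53^1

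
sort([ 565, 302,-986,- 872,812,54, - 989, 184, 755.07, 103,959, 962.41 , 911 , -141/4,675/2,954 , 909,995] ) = [  -  989, - 986, - 872, - 141/4, 54,103 , 184,  302, 675/2,  565,755.07 , 812, 909, 911, 954,959,962.41 , 995]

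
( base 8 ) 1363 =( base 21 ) 1ek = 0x2f3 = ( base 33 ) mt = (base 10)755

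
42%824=42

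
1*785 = 785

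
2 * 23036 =46072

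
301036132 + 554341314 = 855377446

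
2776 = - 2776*( - 1)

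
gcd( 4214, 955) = 1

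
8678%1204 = 250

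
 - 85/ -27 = 85/27 = 3.15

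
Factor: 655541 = 655541^1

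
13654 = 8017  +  5637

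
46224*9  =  416016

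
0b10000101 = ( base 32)45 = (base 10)133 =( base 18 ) 77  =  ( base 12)B1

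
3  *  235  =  705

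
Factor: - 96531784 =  - 2^3*1033^1*11681^1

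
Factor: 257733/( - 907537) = -3^2*7^1*389^(  -  1)*2333^( - 1 )*4091^1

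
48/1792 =3/112=0.03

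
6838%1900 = 1138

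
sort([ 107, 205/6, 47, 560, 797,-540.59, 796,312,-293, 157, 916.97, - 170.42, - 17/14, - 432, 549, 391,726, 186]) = [ - 540.59, - 432 , -293, - 170.42, - 17/14,  205/6,47, 107,157,186,  312, 391, 549,560, 726, 796,797, 916.97]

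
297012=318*934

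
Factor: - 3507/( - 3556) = 501/508 = 2^(-2)* 3^1*127^( - 1 )*167^1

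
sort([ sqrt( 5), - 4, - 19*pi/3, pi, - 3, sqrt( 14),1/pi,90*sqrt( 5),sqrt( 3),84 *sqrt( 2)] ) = [ - 19 * pi/3, - 4,-3,1/pi,sqrt(3),sqrt( 5 ),pi, sqrt( 14 ), 84*sqrt( 2),90*sqrt ( 5) ]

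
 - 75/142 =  - 1 + 67/142 = -0.53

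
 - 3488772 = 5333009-8821781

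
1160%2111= 1160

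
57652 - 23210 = 34442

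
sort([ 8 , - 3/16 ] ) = [ - 3/16, 8] 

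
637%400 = 237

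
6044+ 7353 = 13397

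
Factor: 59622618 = 2^1 * 3^1*11^1* 223^1 * 4051^1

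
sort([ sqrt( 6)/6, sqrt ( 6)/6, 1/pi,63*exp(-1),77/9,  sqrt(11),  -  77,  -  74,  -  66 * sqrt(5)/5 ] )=[ - 77,  -  74, - 66 * sqrt ( 5)/5,  1/pi,  sqrt(6) /6,sqrt( 6 )/6, sqrt(11),77/9,  63 *exp( - 1)]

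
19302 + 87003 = 106305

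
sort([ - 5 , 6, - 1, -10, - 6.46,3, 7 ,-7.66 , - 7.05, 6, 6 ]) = [ - 10, - 7.66, - 7.05, - 6.46, - 5 , -1, 3,6, 6,6, 7 ]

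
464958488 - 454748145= 10210343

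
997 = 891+106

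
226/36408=113/18204 = 0.01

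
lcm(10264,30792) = 30792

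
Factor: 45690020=2^2*5^1 *2284501^1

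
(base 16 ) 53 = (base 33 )2H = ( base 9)102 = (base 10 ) 83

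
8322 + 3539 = 11861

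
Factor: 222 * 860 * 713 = 136125960 = 2^3 * 3^1 * 5^1 * 23^1 * 31^1*37^1  *43^1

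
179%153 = 26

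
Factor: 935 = 5^1 * 11^1*17^1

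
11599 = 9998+1601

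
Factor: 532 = 2^2*7^1*19^1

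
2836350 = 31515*90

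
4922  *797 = 3922834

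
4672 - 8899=-4227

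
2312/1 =2312 = 2312.00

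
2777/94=2777/94 = 29.54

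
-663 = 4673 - 5336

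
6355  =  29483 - 23128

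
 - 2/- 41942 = 1/20971 = 0.00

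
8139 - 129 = 8010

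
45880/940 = 48 + 38/47 = 48.81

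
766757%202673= 158738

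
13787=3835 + 9952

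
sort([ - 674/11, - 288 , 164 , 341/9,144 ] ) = [ - 288, - 674/11,341/9,  144, 164 ] 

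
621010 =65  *9554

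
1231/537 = 1231/537 = 2.29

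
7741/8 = 967 + 5/8 = 967.62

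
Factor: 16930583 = 16930583^1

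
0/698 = 0 = 0.00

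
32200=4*8050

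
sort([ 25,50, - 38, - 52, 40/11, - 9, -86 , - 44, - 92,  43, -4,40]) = [ - 92 ,- 86 , - 52, - 44, -38, - 9, - 4,40/11,25,  40, 43,50 ] 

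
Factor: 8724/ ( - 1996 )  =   - 2181/499=- 3^1*499^ ( - 1) * 727^1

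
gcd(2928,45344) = 16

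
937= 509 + 428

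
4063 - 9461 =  - 5398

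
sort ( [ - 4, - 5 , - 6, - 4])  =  [  -  6,  -  5 ,-4, - 4]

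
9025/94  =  96 + 1/94=   96.01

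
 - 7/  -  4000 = 7/4000 = 0.00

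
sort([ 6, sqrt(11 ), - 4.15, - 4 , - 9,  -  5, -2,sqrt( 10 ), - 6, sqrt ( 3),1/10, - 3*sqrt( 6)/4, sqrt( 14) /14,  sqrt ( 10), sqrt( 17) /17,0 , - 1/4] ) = [  -  9, - 6,  -  5 , - 4.15, - 4, - 2, - 3*sqrt(6)/4,-1/4, 0,1/10,sqrt( 17)/17,sqrt( 14) /14, sqrt ( 3) , sqrt ( 10), sqrt(10 ) , sqrt ( 11 ) , 6 ]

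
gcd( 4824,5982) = 6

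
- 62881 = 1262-64143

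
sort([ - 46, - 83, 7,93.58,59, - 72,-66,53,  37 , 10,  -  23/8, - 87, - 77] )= [ - 87,-83,- 77 , - 72,-66, - 46,-23/8,  7, 10, 37,53,59,  93.58 ] 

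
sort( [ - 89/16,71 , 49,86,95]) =[ - 89/16,49,  71,86  ,  95]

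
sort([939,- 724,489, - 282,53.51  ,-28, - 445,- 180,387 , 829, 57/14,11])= [ - 724,-445,  -  282,-180, - 28,57/14,11 , 53.51, 387, 489,829,939] 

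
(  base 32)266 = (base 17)7d2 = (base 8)4306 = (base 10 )2246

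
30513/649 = 30513/649=47.02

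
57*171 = 9747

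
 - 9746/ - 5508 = 1 + 2119/2754 = 1.77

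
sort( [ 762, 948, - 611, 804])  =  [ - 611, 762, 804,948] 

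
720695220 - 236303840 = 484391380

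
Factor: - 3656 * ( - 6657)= 2^3*3^1*7^1*317^1*457^1= 24337992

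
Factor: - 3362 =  - 2^1 * 41^2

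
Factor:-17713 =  - 17713^1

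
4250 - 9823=- 5573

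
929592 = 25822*36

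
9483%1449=789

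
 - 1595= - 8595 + 7000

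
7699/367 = 20 + 359/367 = 20.98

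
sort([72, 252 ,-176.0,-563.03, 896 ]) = [ - 563.03, - 176.0, 72, 252,896]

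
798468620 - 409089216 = 389379404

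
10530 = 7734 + 2796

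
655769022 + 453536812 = 1109305834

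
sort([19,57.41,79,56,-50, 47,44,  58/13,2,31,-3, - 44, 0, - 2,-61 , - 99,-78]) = [ - 99, - 78, - 61,-50 ,  -  44,-3,- 2,  0,2, 58/13,19,31 , 44, 47,56, 57.41, 79]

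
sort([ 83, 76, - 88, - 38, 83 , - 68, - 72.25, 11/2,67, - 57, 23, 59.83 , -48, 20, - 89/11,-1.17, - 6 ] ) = [-88,-72.25, - 68, - 57,-48,- 38, - 89/11, - 6, - 1.17,  11/2,20, 23 , 59.83, 67, 76,83, 83]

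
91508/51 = 1794 + 14/51 = 1794.27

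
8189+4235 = 12424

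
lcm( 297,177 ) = 17523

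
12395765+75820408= 88216173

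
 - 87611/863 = -102 + 415/863 = - 101.52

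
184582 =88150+96432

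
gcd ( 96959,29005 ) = 1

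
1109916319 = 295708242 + 814208077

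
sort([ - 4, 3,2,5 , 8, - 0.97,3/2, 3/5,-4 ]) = [ - 4, - 4, - 0.97,3/5, 3/2,2,3, 5, 8 ] 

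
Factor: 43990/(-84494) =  - 265/509 = - 5^1*53^1 * 509^( - 1)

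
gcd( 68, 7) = 1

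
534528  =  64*8352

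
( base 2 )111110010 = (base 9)613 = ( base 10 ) 498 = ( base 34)EM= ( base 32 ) fi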